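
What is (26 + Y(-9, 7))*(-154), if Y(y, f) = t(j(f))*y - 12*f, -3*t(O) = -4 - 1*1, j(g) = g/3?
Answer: 11242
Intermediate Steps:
j(g) = g/3 (j(g) = g*(⅓) = g/3)
t(O) = 5/3 (t(O) = -(-4 - 1*1)/3 = -(-4 - 1)/3 = -⅓*(-5) = 5/3)
Y(y, f) = -12*f + 5*y/3 (Y(y, f) = 5*y/3 - 12*f = -12*f + 5*y/3)
(26 + Y(-9, 7))*(-154) = (26 + (-12*7 + (5/3)*(-9)))*(-154) = (26 + (-84 - 15))*(-154) = (26 - 99)*(-154) = -73*(-154) = 11242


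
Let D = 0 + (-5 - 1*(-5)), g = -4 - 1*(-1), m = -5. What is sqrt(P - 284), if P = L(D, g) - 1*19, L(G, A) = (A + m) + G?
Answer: I*sqrt(311) ≈ 17.635*I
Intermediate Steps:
g = -3 (g = -4 + 1 = -3)
D = 0 (D = 0 + (-5 + 5) = 0 + 0 = 0)
L(G, A) = -5 + A + G (L(G, A) = (A - 5) + G = (-5 + A) + G = -5 + A + G)
P = -27 (P = (-5 - 3 + 0) - 1*19 = -8 - 19 = -27)
sqrt(P - 284) = sqrt(-27 - 284) = sqrt(-311) = I*sqrt(311)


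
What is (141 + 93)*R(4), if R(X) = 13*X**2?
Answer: 48672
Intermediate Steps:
(141 + 93)*R(4) = (141 + 93)*(13*4**2) = 234*(13*16) = 234*208 = 48672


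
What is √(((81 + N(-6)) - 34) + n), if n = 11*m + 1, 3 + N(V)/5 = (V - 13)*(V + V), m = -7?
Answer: 2*√274 ≈ 33.106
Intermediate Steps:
N(V) = -15 + 10*V*(-13 + V) (N(V) = -15 + 5*((V - 13)*(V + V)) = -15 + 5*((-13 + V)*(2*V)) = -15 + 5*(2*V*(-13 + V)) = -15 + 10*V*(-13 + V))
n = -76 (n = 11*(-7) + 1 = -77 + 1 = -76)
√(((81 + N(-6)) - 34) + n) = √(((81 + (-15 - 130*(-6) + 10*(-6)²)) - 34) - 76) = √(((81 + (-15 + 780 + 10*36)) - 34) - 76) = √(((81 + (-15 + 780 + 360)) - 34) - 76) = √(((81 + 1125) - 34) - 76) = √((1206 - 34) - 76) = √(1172 - 76) = √1096 = 2*√274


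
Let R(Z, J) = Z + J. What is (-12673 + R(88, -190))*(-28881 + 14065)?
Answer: 189274400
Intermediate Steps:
R(Z, J) = J + Z
(-12673 + R(88, -190))*(-28881 + 14065) = (-12673 + (-190 + 88))*(-28881 + 14065) = (-12673 - 102)*(-14816) = -12775*(-14816) = 189274400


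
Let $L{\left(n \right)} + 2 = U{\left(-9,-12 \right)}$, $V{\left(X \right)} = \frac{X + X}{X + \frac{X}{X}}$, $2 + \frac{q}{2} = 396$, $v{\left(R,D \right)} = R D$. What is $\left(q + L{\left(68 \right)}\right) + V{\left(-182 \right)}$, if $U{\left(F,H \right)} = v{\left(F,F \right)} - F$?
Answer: $\frac{158920}{181} \approx 878.01$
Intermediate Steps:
$v{\left(R,D \right)} = D R$
$q = 788$ ($q = -4 + 2 \cdot 396 = -4 + 792 = 788$)
$U{\left(F,H \right)} = F^{2} - F$ ($U{\left(F,H \right)} = F F - F = F^{2} - F$)
$V{\left(X \right)} = \frac{2 X}{1 + X}$ ($V{\left(X \right)} = \frac{2 X}{X + 1} = \frac{2 X}{1 + X}$)
$L{\left(n \right)} = 88$ ($L{\left(n \right)} = -2 - 9 \left(-1 - 9\right) = -2 - -90 = -2 + 90 = 88$)
$\left(q + L{\left(68 \right)}\right) + V{\left(-182 \right)} = \left(788 + 88\right) + 2 \left(-182\right) \frac{1}{1 - 182} = 876 + 2 \left(-182\right) \frac{1}{-181} = 876 + 2 \left(-182\right) \left(- \frac{1}{181}\right) = 876 + \frac{364}{181} = \frac{158920}{181}$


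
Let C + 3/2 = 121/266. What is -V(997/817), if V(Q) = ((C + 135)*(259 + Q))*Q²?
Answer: -3764989599534400/72530022229 ≈ -51909.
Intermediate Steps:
C = -139/133 (C = -3/2 + 121/266 = -139/133 ≈ -1.0451)
V(Q) = Q²*(659192/19 + 17816*Q/133) (V(Q) = ((-139/133 + 135)*(259 + Q))*Q² = (17816*(259 + Q)/133)*Q² = (659192/19 + 17816*Q/133)*Q² = Q²*(659192/19 + 17816*Q/133))
-V(997/817) = -17816*(997/817)²*(259 + 997/817)/133 = -17816*994009*212600/(133*667489*817) = -1*3764989599534400/72530022229 = -3764989599534400/72530022229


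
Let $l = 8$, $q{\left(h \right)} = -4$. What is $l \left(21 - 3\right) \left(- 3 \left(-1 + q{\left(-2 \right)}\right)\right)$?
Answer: $2160$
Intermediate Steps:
$l \left(21 - 3\right) \left(- 3 \left(-1 + q{\left(-2 \right)}\right)\right) = 8 \left(21 - 3\right) \left(- 3 \left(-1 - 4\right)\right) = 8 \left(21 - 3\right) \left(\left(-3\right) \left(-5\right)\right) = 8 \cdot 18 \cdot 15 = 144 \cdot 15 = 2160$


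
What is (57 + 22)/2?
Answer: 79/2 ≈ 39.500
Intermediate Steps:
(57 + 22)/2 = (1/2)*79 = 79/2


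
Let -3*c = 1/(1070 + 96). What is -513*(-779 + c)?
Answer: 465965253/1166 ≈ 3.9963e+5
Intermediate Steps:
c = -1/3498 (c = -1/(3*(1070 + 96)) = -⅓/1166 = -⅓*1/1166 = -1/3498 ≈ -0.00028588)
-513*(-779 + c) = -513*(-779 - 1/3498) = -513*(-2724943/3498) = 465965253/1166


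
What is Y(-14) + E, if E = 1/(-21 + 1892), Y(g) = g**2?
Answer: 366717/1871 ≈ 196.00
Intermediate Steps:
E = 1/1871 ≈ 0.00053447
Y(-14) + E = (-14)**2 + 1/1871 = 196 + 1/1871 = 366717/1871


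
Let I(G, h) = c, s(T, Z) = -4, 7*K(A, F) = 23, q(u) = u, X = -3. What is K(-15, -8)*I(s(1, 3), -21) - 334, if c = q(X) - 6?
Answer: -2545/7 ≈ -363.57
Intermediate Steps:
K(A, F) = 23/7 (K(A, F) = (⅐)*23 = 23/7)
c = -9 (c = -3 - 6 = -9)
I(G, h) = -9
K(-15, -8)*I(s(1, 3), -21) - 334 = (23/7)*(-9) - 334 = -207/7 - 334 = -2545/7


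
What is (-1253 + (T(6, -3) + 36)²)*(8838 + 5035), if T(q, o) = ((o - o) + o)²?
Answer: 10709956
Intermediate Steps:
T(q, o) = o² (T(q, o) = (0 + o)² = o²)
(-1253 + (T(6, -3) + 36)²)*(8838 + 5035) = (-1253 + ((-3)² + 36)²)*(8838 + 5035) = (-1253 + (9 + 36)²)*13873 = (-1253 + 45²)*13873 = (-1253 + 2025)*13873 = 772*13873 = 10709956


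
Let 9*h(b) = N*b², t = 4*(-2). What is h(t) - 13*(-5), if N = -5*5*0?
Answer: 65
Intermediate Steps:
t = -8
N = 0 (N = -25*0 = 0)
h(b) = 0 (h(b) = (0*b²)/9 = (⅑)*0 = 0)
h(t) - 13*(-5) = 0 - 13*(-5) = 0 + 65 = 65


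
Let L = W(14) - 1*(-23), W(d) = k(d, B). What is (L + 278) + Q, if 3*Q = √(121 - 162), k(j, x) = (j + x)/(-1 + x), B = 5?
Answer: 1223/4 + I*√41/3 ≈ 305.75 + 2.1344*I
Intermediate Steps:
k(j, x) = (j + x)/(-1 + x)
W(d) = 5/4 + d/4 (W(d) = (d + 5)/(-1 + 5) = (5 + d)/4 = 5/4 + d/4)
L = 111/4 (L = (5/4 + (¼)*14) - 1*(-23) = (5/4 + 7/2) + 23 = 19/4 + 23 = 111/4 ≈ 27.750)
Q = I*√41/3 (Q = √(121 - 162)/3 = √(-41)/3 = (I*√41)/3 = I*√41/3 ≈ 2.1344*I)
(L + 278) + Q = (111/4 + 278) + I*√41/3 = 1223/4 + I*√41/3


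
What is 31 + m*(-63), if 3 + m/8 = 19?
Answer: -8033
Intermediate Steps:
m = 128 (m = -24 + 8*19 = -24 + 152 = 128)
31 + m*(-63) = 31 + 128*(-63) = 31 - 8064 = -8033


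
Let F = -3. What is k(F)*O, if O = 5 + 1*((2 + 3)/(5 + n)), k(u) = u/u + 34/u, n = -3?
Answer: -155/2 ≈ -77.500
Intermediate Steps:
k(u) = 1 + 34/u
O = 15/2 (O = 5 + 1*((2 + 3)/(5 - 3)) = 5 + 1*(5/2) = 5 + 5/2 = 15/2 ≈ 7.5000)
k(F)*O = ((34 - 3)/(-3))*(15/2) = -1/3*31*(15/2) = -31/3*15/2 = -155/2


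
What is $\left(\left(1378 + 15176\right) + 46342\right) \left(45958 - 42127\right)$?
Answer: $240954576$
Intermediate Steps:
$\left(\left(1378 + 15176\right) + 46342\right) \left(45958 - 42127\right) = \left(16554 + 46342\right) \left(45958 - 42127\right) = 62896 \cdot 3831 = 240954576$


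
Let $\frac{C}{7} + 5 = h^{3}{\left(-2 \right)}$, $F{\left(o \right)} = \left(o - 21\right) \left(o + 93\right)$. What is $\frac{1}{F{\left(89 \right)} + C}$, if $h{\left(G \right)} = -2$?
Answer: $\frac{1}{12285} \approx 8.14 \cdot 10^{-5}$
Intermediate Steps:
$F{\left(o \right)} = \left(-21 + o\right) \left(93 + o\right)$
$C = -91$ ($C = -35 + 7 \left(-2\right)^{3} = -35 + 7 \left(-8\right) = -35 - 56 = -91$)
$\frac{1}{F{\left(89 \right)} + C} = \frac{1}{\left(-1953 + 89^{2} + 72 \cdot 89\right) - 91} = \frac{1}{\left(-1953 + 7921 + 6408\right) - 91} = \frac{1}{12376 - 91} = \frac{1}{12285}$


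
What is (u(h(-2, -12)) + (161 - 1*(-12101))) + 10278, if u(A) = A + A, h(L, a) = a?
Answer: 22516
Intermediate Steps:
u(A) = 2*A
(u(h(-2, -12)) + (161 - 1*(-12101))) + 10278 = (2*(-12) + (161 - 1*(-12101))) + 10278 = (-24 + (161 + 12101)) + 10278 = (-24 + 12262) + 10278 = 12238 + 10278 = 22516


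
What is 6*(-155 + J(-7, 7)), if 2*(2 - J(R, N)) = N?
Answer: -939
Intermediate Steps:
J(R, N) = 2 - N/2
6*(-155 + J(-7, 7)) = 6*(-155 + (2 - ½*7)) = 6*(-155 + (2 - 7/2)) = 6*(-155 - 3/2) = 6*(-313/2) = -939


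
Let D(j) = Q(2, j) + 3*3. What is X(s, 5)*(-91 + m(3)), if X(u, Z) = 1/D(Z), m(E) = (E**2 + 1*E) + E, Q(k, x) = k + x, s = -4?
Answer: -19/4 ≈ -4.7500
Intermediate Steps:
m(E) = E**2 + 2*E (m(E) = (E**2 + E) + E = (E + E**2) + E = E**2 + 2*E)
D(j) = 11 + j (D(j) = (2 + j) + 3*3 = (2 + j) + 9 = 11 + j)
X(u, Z) = 1/(11 + Z)
X(s, 5)*(-91 + m(3)) = (-91 + 3*(2 + 3))/(11 + 5) = (-91 + 3*5)/16 = (-91 + 15)/16 = (1/16)*(-76) = -19/4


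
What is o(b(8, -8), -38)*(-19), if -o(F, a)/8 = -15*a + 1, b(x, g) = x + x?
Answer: 86792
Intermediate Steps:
b(x, g) = 2*x
o(F, a) = -8 + 120*a (o(F, a) = -8*(-15*a + 1) = -8*(1 - 15*a) = -8 + 120*a)
o(b(8, -8), -38)*(-19) = (-8 + 120*(-38))*(-19) = (-8 - 4560)*(-19) = -4568*(-19) = 86792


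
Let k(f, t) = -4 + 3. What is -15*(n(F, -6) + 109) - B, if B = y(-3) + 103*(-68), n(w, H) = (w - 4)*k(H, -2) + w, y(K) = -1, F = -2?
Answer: 5310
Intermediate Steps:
k(f, t) = -1
n(w, H) = 4 (n(w, H) = (w - 4)*(-1) + w = (-4 + w)*(-1) + w = (4 - w) + w = 4)
B = -7005 (B = -1 + 103*(-68) = -1 - 7004 = -7005)
-15*(n(F, -6) + 109) - B = -15*(4 + 109) - 1*(-7005) = -15*113 + 7005 = -1695 + 7005 = 5310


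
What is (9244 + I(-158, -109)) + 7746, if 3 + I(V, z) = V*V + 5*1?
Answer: 41956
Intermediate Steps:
I(V, z) = 2 + V² (I(V, z) = -3 + (V*V + 5*1) = -3 + (V² + 5) = -3 + (5 + V²) = 2 + V²)
(9244 + I(-158, -109)) + 7746 = (9244 + (2 + (-158)²)) + 7746 = (9244 + (2 + 24964)) + 7746 = (9244 + 24966) + 7746 = 34210 + 7746 = 41956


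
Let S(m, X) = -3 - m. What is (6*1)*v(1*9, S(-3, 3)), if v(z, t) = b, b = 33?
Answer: 198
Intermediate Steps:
v(z, t) = 33
(6*1)*v(1*9, S(-3, 3)) = (6*1)*33 = 6*33 = 198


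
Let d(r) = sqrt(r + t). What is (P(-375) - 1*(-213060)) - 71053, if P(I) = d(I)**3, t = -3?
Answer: 142007 - 1134*I*sqrt(42) ≈ 1.4201e+5 - 7349.2*I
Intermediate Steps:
d(r) = sqrt(-3 + r) (d(r) = sqrt(r - 3) = sqrt(-3 + r))
P(I) = (-3 + I)**(3/2) (P(I) = (sqrt(-3 + I))**3 = (-3 + I)**(3/2))
(P(-375) - 1*(-213060)) - 71053 = ((-3 - 375)**(3/2) - 1*(-213060)) - 71053 = ((-378)**(3/2) + 213060) - 71053 = (-1134*I*sqrt(42) + 213060) - 71053 = (213060 - 1134*I*sqrt(42)) - 71053 = 142007 - 1134*I*sqrt(42)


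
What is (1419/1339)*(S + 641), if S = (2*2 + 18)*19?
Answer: 1502721/1339 ≈ 1122.3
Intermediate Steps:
S = 418 (S = (4 + 18)*19 = 22*19 = 418)
(1419/1339)*(S + 641) = (1419/1339)*(418 + 641) = (1419*(1/1339))*1059 = (1419/1339)*1059 = 1502721/1339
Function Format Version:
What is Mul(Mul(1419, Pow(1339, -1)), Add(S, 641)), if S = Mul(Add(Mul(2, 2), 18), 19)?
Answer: Rational(1502721, 1339) ≈ 1122.3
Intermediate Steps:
S = 418 (S = Mul(Add(4, 18), 19) = Mul(22, 19) = 418)
Mul(Mul(1419, Pow(1339, -1)), Add(S, 641)) = Mul(Mul(1419, Pow(1339, -1)), Add(418, 641)) = Mul(Mul(1419, Rational(1, 1339)), 1059) = Mul(Rational(1419, 1339), 1059) = Rational(1502721, 1339)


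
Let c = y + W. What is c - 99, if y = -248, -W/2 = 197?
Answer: -741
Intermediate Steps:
W = -394 (W = -2*197 = -394)
c = -642 (c = -248 - 394 = -642)
c - 99 = -642 - 99 = -741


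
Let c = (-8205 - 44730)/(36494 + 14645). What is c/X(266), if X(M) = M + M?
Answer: -52935/27205948 ≈ -0.0019457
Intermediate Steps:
X(M) = 2*M
c = -52935/51139 ≈ -1.0351
c/X(266) = -52935/(51139*(2*266)) = -52935/51139/532 = -52935/51139*1/532 = -52935/27205948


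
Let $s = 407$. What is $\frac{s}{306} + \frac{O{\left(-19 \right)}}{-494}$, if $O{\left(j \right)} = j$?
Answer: $\frac{2722}{1989} \approx 1.3685$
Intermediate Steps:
$\frac{s}{306} + \frac{O{\left(-19 \right)}}{-494} = \frac{407}{306} - \frac{19}{-494} = 407 \cdot \frac{1}{306} - - \frac{1}{26} = \frac{407}{306} + \frac{1}{26} = \frac{2722}{1989}$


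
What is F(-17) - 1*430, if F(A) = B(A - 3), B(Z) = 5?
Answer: -425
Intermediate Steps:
F(A) = 5
F(-17) - 1*430 = 5 - 1*430 = 5 - 430 = -425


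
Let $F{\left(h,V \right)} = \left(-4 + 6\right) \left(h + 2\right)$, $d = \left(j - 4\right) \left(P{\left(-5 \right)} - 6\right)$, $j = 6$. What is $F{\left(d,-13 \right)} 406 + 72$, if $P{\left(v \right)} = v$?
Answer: $-16168$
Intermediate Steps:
$d = -22$ ($d = \left(6 - 4\right) \left(-5 - 6\right) = 2 \left(-11\right) = -22$)
$F{\left(h,V \right)} = 4 + 2 h$ ($F{\left(h,V \right)} = 2 \left(2 + h\right) = 4 + 2 h$)
$F{\left(d,-13 \right)} 406 + 72 = \left(4 + 2 \left(-22\right)\right) 406 + 72 = \left(4 - 44\right) 406 + 72 = \left(-40\right) 406 + 72 = -16240 + 72 = -16168$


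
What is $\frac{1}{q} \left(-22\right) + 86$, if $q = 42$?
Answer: $\frac{1795}{21} \approx 85.476$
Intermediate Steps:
$\frac{1}{q} \left(-22\right) + 86 = \frac{1}{42} \left(-22\right) + 86 = - \frac{11}{21} + 86 = \frac{1795}{21}$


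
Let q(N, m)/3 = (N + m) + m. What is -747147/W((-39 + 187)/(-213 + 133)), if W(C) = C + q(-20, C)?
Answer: 14942940/1459 ≈ 10242.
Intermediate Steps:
q(N, m) = 3*N + 6*m (q(N, m) = 3*((N + m) + m) = 3*(N + 2*m) = 3*N + 6*m)
W(C) = -60 + 7*C (W(C) = C + (3*(-20) + 6*C) = C + (-60 + 6*C) = -60 + 7*C)
-747147/W((-39 + 187)/(-213 + 133)) = -747147/(-60 + 7*((-39 + 187)/(-213 + 133))) = -747147/(-60 + 7*(148/(-80))) = -747147/(-60 + 7*(148*(-1/80))) = -747147/(-60 + 7*(-37/20)) = -747147/(-60 - 259/20) = -747147/(-1459/20) = -747147*(-20/1459) = 14942940/1459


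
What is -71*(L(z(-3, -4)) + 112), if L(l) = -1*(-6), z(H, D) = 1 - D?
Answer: -8378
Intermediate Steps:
L(l) = 6
-71*(L(z(-3, -4)) + 112) = -71*(6 + 112) = -71*118 = -8378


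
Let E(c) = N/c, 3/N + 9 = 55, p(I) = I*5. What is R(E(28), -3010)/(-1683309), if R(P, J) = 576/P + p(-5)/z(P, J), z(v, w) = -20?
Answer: -989189/6733236 ≈ -0.14691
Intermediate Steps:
p(I) = 5*I
N = 3/46 (N = 3/(-9 + 55) = 3/46 ≈ 0.065217)
E(c) = 3/(46*c)
R(P, J) = 5/4 + 576/P (R(P, J) = 576/P + (5*(-5))/(-20) = 576/P - 25*(-1/20) = 576/P + 5/4 = 5/4 + 576/P)
R(E(28), -3010)/(-1683309) = (5/4 + 576/(((3/46)/28)))/(-1683309) = (5/4 + 576/(((3/46)*(1/28))))*(-1/1683309) = (5/4 + 576/(3/1288))*(-1/1683309) = (5/4 + 576*(1288/3))*(-1/1683309) = (5/4 + 247296)*(-1/1683309) = (989189/4)*(-1/1683309) = -989189/6733236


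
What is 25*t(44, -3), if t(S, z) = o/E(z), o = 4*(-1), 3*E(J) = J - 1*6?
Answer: 100/3 ≈ 33.333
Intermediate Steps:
E(J) = -2 + J/3 (E(J) = (J - 1*6)/3 = (J - 6)/3 = (-6 + J)/3 = -2 + J/3)
o = -4
t(S, z) = -4/(-2 + z/3)
25*t(44, -3) = 25*(-12/(-6 - 3)) = 25*(-12/(-9)) = 25*(-12*(-1/9)) = 25*(4/3) = 100/3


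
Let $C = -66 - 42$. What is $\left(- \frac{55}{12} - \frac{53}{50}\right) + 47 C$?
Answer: $- \frac{1524493}{300} \approx -5081.6$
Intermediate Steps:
$C = -108$ ($C = -66 - 42 = -108$)
$\left(- \frac{55}{12} - \frac{53}{50}\right) + 47 C = \left(- \frac{55}{12} - \frac{53}{50}\right) + 47 \left(-108\right) = \left(\left(-55\right) \frac{1}{12} - \frac{53}{50}\right) - 5076 = \left(- \frac{55}{12} - \frac{53}{50}\right) - 5076 = - \frac{1693}{300} - 5076 = - \frac{1524493}{300}$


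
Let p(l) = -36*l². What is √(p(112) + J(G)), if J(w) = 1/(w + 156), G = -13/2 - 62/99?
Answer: 3*I*√43597601062610/29477 ≈ 672.0*I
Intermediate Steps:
G = -1411/198 (G = -13*½ - 62*1/99 = -13/2 - 62/99 = -1411/198 ≈ -7.1263)
J(w) = 1/(156 + w)
√(p(112) + J(G)) = √(-36*112² + 1/(156 - 1411/198)) = √(-36*12544 + 1/(29477/198)) = √(-451584 + 198/29477) = √(-13311341370/29477) = 3*I*√43597601062610/29477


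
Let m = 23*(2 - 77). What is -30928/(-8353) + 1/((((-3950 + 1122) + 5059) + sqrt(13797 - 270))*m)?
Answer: 11514108536159/3109717905150 + 3*sqrt(167)/2854204550 ≈ 3.7026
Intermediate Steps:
m = -1725 (m = 23*(-75) = -1725)
-30928/(-8353) + 1/((((-3950 + 1122) + 5059) + sqrt(13797 - 270))*m) = -30928/(-8353) + 1/((((-3950 + 1122) + 5059) + sqrt(13797 - 270))*(-1725)) = -30928*(-1/8353) - 1/1725/((-2828 + 5059) + sqrt(13527)) = 30928/8353 - 1/1725/(2231 + 9*sqrt(167)) = 30928/8353 - 1/(1725*(2231 + 9*sqrt(167)))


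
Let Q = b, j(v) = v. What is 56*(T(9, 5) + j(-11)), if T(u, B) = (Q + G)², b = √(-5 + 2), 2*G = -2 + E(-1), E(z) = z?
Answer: -658 - 168*I*√3 ≈ -658.0 - 290.98*I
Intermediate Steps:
G = -3/2 (G = (-2 - 1)/2 = (½)*(-3) = -3/2 ≈ -1.5000)
b = I*√3 (b = √(-3) = I*√3 ≈ 1.732*I)
Q = I*√3 ≈ 1.732*I
T(u, B) = (-3/2 + I*√3)² (T(u, B) = (I*√3 - 3/2)² = (-3/2 + I*√3)²)
56*(T(9, 5) + j(-11)) = 56*((3 - 2*I*√3)²/4 - 11) = 56*(-11 + (3 - 2*I*√3)²/4) = -616 + 14*(3 - 2*I*√3)²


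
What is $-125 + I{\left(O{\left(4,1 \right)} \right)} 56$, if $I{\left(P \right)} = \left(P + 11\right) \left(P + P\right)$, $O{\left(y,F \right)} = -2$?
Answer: $-2141$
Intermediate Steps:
$I{\left(P \right)} = 2 P \left(11 + P\right)$ ($I{\left(P \right)} = \left(11 + P\right) 2 P = 2 P \left(11 + P\right)$)
$-125 + I{\left(O{\left(4,1 \right)} \right)} 56 = -125 + 2 \left(-2\right) \left(11 - 2\right) 56 = -125 + 2 \left(-2\right) 9 \cdot 56 = -125 - 2016 = -2141$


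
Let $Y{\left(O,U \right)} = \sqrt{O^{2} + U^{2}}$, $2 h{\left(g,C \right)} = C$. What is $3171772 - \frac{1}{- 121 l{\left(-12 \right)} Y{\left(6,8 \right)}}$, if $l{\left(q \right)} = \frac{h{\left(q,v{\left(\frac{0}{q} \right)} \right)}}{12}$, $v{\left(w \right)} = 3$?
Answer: $\frac{1918922064}{605} \approx 3.1718 \cdot 10^{6}$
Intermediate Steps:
$h{\left(g,C \right)} = \frac{C}{2}$
$l{\left(q \right)} = \frac{1}{8}$ ($l{\left(q \right)} = \frac{\frac{1}{2} \cdot 3}{12} = \frac{3}{2} \cdot \frac{1}{12} = \frac{1}{8}$)
$3171772 - \frac{1}{- 121 l{\left(-12 \right)} Y{\left(6,8 \right)}} = 3171772 - \frac{1}{\left(-121\right) \frac{1}{8} \sqrt{6^{2} + 8^{2}}} = 3171772 - \frac{1}{\left(- \frac{121}{8}\right) \sqrt{36 + 64}} = 3171772 - \frac{1}{\left(- \frac{121}{8}\right) \sqrt{100}} = 3171772 - \frac{1}{\left(- \frac{121}{8}\right) 10} = 3171772 - \frac{1}{- \frac{605}{4}} = 3171772 - - \frac{4}{605} = 3171772 + \frac{4}{605} = \frac{1918922064}{605}$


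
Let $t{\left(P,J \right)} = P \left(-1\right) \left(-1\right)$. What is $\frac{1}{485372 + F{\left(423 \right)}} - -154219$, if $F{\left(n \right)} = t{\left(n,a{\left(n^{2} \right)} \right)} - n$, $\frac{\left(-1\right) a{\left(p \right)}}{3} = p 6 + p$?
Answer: $\frac{74853584469}{485372} \approx 1.5422 \cdot 10^{5}$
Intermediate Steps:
$a{\left(p \right)} = - 21 p$ ($a{\left(p \right)} = - 3 \left(p 6 + p\right) = - 3 \left(6 p + p\right) = - 3 \cdot 7 p = - 21 p$)
$t{\left(P,J \right)} = P$ ($t{\left(P,J \right)} = - P \left(-1\right) = P$)
$F{\left(n \right)} = 0$ ($F{\left(n \right)} = n - n = 0$)
$\frac{1}{485372 + F{\left(423 \right)}} - -154219 = \frac{1}{485372 + 0} - -154219 = \frac{1}{485372} + 154219 = \frac{74853584469}{485372}$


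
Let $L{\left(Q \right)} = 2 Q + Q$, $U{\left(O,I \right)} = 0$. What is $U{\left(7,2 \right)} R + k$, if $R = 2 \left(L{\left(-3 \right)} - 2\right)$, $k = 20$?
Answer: $20$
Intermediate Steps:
$L{\left(Q \right)} = 3 Q$
$R = -22$ ($R = 2 \left(3 \left(-3\right) - 2\right) = 2 \left(-9 - 2\right) = 2 \left(-11\right) = -22$)
$U{\left(7,2 \right)} R + k = 0 \left(-22\right) + 20 = 0 + 20 = 20$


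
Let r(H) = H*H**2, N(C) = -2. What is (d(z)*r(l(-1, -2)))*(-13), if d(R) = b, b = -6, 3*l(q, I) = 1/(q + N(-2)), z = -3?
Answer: -26/243 ≈ -0.10700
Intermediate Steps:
l(q, I) = 1/(3*(-2 + q)) (l(q, I) = 1/(3*(q - 2)) = 1/(3*(-2 + q)))
r(H) = H**3
d(R) = -6
(d(z)*r(l(-1, -2)))*(-13) = -6*1/(27*(-2 - 1)**3)*(-13) = -6*((1/3)/(-3))**3*(-13) = -6*((1/3)*(-1/3))**3*(-13) = -6*(-1/9)**3*(-13) = -6*(-1/729)*(-13) = (2/243)*(-13) = -26/243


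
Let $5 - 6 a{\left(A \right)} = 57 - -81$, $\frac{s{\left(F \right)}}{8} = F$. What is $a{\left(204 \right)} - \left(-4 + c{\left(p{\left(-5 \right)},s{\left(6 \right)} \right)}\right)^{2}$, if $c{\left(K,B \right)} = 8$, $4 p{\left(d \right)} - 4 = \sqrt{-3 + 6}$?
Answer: $- \frac{229}{6} \approx -38.167$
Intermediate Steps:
$s{\left(F \right)} = 8 F$
$a{\left(A \right)} = - \frac{133}{6}$ ($a{\left(A \right)} = \frac{5}{6} - \frac{57 - -81}{6} = \frac{5}{6} - \frac{57 + 81}{6} = \frac{5}{6} - 23 = - \frac{133}{6}$)
$p{\left(d \right)} = 1 + \frac{\sqrt{3}}{4}$ ($p{\left(d \right)} = 1 + \frac{\sqrt{-3 + 6}}{4} = 1 + \frac{\sqrt{3}}{4}$)
$a{\left(204 \right)} - \left(-4 + c{\left(p{\left(-5 \right)},s{\left(6 \right)} \right)}\right)^{2} = - \frac{133}{6} - \left(-4 + 8\right)^{2} = - \frac{133}{6} - 4^{2} = - \frac{133}{6} - 16 = - \frac{229}{6}$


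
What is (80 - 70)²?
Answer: 100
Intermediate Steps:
(80 - 70)² = 10² = 100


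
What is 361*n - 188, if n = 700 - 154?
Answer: 196918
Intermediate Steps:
n = 546
361*n - 188 = 361*546 - 188 = 197106 - 188 = 196918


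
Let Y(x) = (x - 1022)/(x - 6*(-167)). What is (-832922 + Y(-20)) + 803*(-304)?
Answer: -528824215/491 ≈ -1.0770e+6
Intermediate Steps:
Y(x) = (-1022 + x)/(1002 + x) (Y(x) = (-1022 + x)/(x + 1002) = (-1022 + x)/(1002 + x))
(-832922 + Y(-20)) + 803*(-304) = (-832922 + (-1022 - 20)/(1002 - 20)) + 803*(-304) = (-832922 - 1042/982) - 244112 = (-832922 + (1/982)*(-1042)) - 244112 = (-832922 - 521/491) - 244112 = -408965223/491 - 244112 = -528824215/491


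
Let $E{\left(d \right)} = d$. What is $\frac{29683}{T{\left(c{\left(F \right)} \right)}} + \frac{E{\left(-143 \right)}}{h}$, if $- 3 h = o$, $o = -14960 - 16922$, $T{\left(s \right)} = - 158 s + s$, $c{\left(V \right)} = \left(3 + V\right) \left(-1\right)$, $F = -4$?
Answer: $- \frac{946420759}{5005474} \approx -189.08$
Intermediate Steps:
$c{\left(V \right)} = -3 - V$
$T{\left(s \right)} = - 157 s$
$o = -31882$
$h = \frac{31882}{3}$ ($h = \left(- \frac{1}{3}\right) \left(-31882\right) = \frac{31882}{3} \approx 10627.0$)
$\frac{29683}{T{\left(c{\left(F \right)} \right)}} + \frac{E{\left(-143 \right)}}{h} = \frac{29683}{\left(-157\right) \left(-3 - -4\right)} - \frac{143}{\frac{31882}{3}} = \frac{29683}{\left(-157\right) \left(-3 + 4\right)} - \frac{429}{31882} = \frac{29683}{\left(-157\right) 1} - \frac{429}{31882} = \frac{29683}{-157} - \frac{429}{31882} = 29683 \left(- \frac{1}{157}\right) - \frac{429}{31882} = - \frac{29683}{157} - \frac{429}{31882} = - \frac{946420759}{5005474}$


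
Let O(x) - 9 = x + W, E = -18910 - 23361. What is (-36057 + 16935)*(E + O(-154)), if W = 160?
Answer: 808019232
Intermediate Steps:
E = -42271
O(x) = 169 + x (O(x) = 9 + (x + 160) = 9 + (160 + x) = 169 + x)
(-36057 + 16935)*(E + O(-154)) = (-36057 + 16935)*(-42271 + (169 - 154)) = -19122*(-42271 + 15) = -19122*(-42256) = 808019232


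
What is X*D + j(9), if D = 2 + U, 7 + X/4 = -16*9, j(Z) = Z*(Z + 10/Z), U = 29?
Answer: -18633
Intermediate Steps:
X = -604 (X = -28 + 4*(-16*9) = -28 + 4*(-144) = -28 - 576 = -604)
D = 31 (D = 2 + 29 = 31)
X*D + j(9) = -604*31 + (10 + 9²) = -18724 + (10 + 81) = -18724 + 91 = -18633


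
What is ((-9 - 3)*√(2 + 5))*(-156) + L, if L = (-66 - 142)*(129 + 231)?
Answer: -74880 + 1872*√7 ≈ -69927.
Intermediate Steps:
L = -74880 (L = -208*360 = -74880)
((-9 - 3)*√(2 + 5))*(-156) + L = ((-9 - 3)*√(2 + 5))*(-156) - 74880 = -12*√7*(-156) - 74880 = 1872*√7 - 74880 = -74880 + 1872*√7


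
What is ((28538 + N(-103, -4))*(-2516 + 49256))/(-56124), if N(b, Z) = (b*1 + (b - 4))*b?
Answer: -195404360/4677 ≈ -41780.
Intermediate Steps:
N(b, Z) = b*(-4 + 2*b) (N(b, Z) = (b + (-4 + b))*b = (-4 + 2*b)*b = b*(-4 + 2*b))
((28538 + N(-103, -4))*(-2516 + 49256))/(-56124) = ((28538 + 2*(-103)*(-2 - 103))*(-2516 + 49256))/(-56124) = ((28538 + 2*(-103)*(-105))*46740)*(-1/56124) = ((28538 + 21630)*46740)*(-1/56124) = (50168*46740)*(-1/56124) = 2344852320*(-1/56124) = -195404360/4677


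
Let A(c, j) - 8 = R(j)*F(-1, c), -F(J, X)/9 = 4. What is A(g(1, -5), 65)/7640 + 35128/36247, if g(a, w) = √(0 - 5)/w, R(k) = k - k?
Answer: 33583487/34615885 ≈ 0.97018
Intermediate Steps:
F(J, X) = -36 (F(J, X) = -9*4 = -36)
R(k) = 0
g(a, w) = I*√5/w (g(a, w) = √(-5)/w = (I*√5)/w = I*√5/w)
A(c, j) = 8 (A(c, j) = 8 + 0*(-36) = 8 + 0 = 8)
A(g(1, -5), 65)/7640 + 35128/36247 = 8/7640 + 35128/36247 = 8*(1/7640) + 35128*(1/36247) = 1/955 + 35128/36247 = 33583487/34615885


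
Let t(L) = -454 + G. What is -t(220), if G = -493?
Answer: 947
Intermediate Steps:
t(L) = -947 (t(L) = -454 - 493 = -947)
-t(220) = -1*(-947) = 947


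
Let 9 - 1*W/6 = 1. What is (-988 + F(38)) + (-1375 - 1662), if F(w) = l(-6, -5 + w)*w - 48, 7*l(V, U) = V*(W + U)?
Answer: -46979/7 ≈ -6711.3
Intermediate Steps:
W = 48 (W = 54 - 6*1 = 54 - 6 = 48)
l(V, U) = V*(48 + U)/7 (l(V, U) = (V*(48 + U))/7 = V*(48 + U)/7)
F(w) = -48 + w*(-258/7 - 6*w/7) (F(w) = ((1/7)*(-6)*(48 + (-5 + w)))*w - 48 = ((1/7)*(-6)*(43 + w))*w - 48 = (-258/7 - 6*w/7)*w - 48 = w*(-258/7 - 6*w/7) - 48 = -48 + w*(-258/7 - 6*w/7))
(-988 + F(38)) + (-1375 - 1662) = (-988 + (-48 - 6/7*38*(43 + 38))) + (-1375 - 1662) = (-988 + (-48 - 6/7*38*81)) - 3037 = (-988 + (-48 - 18468/7)) - 3037 = (-988 - 18804/7) - 3037 = -25720/7 - 3037 = -46979/7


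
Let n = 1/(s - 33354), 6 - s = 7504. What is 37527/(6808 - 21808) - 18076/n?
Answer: 3692203747491/5000 ≈ 7.3844e+8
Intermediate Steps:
s = -7498 (s = 6 - 1*7504 = 6 - 7504 = -7498)
n = -1/40852 (n = 1/(-7498 - 33354) = 1/(-40852) = -1/40852 ≈ -2.4479e-5)
37527/(6808 - 21808) - 18076/n = 37527/(6808 - 21808) - 18076/(-1/40852) = 37527/(-15000) - 18076*(-40852) = 37527*(-1/15000) + 738440752 = -12509/5000 + 738440752 = 3692203747491/5000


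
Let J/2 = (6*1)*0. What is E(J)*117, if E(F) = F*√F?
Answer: 0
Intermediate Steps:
J = 0 (J = 2*((6*1)*0) = 2*(6*0) = 2*0 = 0)
E(F) = F^(3/2)
E(J)*117 = 0^(3/2)*117 = 0*117 = 0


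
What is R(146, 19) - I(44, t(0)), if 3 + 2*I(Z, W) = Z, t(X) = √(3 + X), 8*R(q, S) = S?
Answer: -145/8 ≈ -18.125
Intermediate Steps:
R(q, S) = S/8
I(Z, W) = -3/2 + Z/2
R(146, 19) - I(44, t(0)) = (⅛)*19 - (-3/2 + (½)*44) = 19/8 - (-3/2 + 22) = 19/8 - 1*41/2 = 19/8 - 41/2 = -145/8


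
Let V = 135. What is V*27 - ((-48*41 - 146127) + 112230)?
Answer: 39510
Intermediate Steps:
V*27 - ((-48*41 - 146127) + 112230) = 135*27 - ((-48*41 - 146127) + 112230) = 3645 - ((-1968 - 146127) + 112230) = 3645 - (-148095 + 112230) = 3645 - 1*(-35865) = 3645 + 35865 = 39510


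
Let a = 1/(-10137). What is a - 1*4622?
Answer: -46853215/10137 ≈ -4622.0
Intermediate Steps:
a = -1/10137 ≈ -9.8648e-5
a - 1*4622 = -1/10137 - 1*4622 = -1/10137 - 4622 = -46853215/10137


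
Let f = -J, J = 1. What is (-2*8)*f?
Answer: 16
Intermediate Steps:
f = -1 (f = -1*1 = -1)
(-2*8)*f = -2*8*(-1) = -16*(-1) = 16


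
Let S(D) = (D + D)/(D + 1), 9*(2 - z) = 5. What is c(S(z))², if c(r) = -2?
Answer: 4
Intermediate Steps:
z = 13/9 (z = 2 - ⅑*5 = 2 - 5/9 = 13/9 ≈ 1.4444)
S(D) = 2*D/(1 + D) (S(D) = (2*D)/(1 + D) = 2*D/(1 + D))
c(S(z))² = (-2)² = 4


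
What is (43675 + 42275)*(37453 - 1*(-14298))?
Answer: 4447998450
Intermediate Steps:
(43675 + 42275)*(37453 - 1*(-14298)) = 85950*(37453 + 14298) = 85950*51751 = 4447998450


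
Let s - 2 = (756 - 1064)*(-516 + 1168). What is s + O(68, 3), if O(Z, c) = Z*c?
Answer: -200610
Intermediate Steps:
s = -200814 (s = 2 + (756 - 1064)*(-516 + 1168) = 2 - 308*652 = 2 - 200816 = -200814)
s + O(68, 3) = -200814 + 68*3 = -200814 + 204 = -200610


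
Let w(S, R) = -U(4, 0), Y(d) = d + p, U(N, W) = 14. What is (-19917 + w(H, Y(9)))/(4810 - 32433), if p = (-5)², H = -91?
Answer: 19931/27623 ≈ 0.72154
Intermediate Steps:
p = 25
Y(d) = 25 + d (Y(d) = d + 25 = 25 + d)
w(S, R) = -14 (w(S, R) = -1*14 = -14)
(-19917 + w(H, Y(9)))/(4810 - 32433) = (-19917 - 14)/(4810 - 32433) = -19931/(-27623) = -19931*(-1/27623) = 19931/27623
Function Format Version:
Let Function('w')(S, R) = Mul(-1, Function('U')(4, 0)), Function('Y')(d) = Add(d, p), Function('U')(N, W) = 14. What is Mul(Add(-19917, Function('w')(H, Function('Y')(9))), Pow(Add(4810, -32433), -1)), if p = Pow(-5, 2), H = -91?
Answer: Rational(19931, 27623) ≈ 0.72154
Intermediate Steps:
p = 25
Function('Y')(d) = Add(25, d) (Function('Y')(d) = Add(d, 25) = Add(25, d))
Function('w')(S, R) = -14 (Function('w')(S, R) = Mul(-1, 14) = -14)
Mul(Add(-19917, Function('w')(H, Function('Y')(9))), Pow(Add(4810, -32433), -1)) = Mul(Add(-19917, -14), Pow(Add(4810, -32433), -1)) = Mul(-19931, Pow(-27623, -1)) = Mul(-19931, Rational(-1, 27623)) = Rational(19931, 27623)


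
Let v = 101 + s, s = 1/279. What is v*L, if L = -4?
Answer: -112720/279 ≈ -404.01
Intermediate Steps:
s = 1/279 ≈ 0.0035842
v = 28180/279 (v = 101 + 1/279 = 28180/279 ≈ 101.00)
v*L = (28180/279)*(-4) = -112720/279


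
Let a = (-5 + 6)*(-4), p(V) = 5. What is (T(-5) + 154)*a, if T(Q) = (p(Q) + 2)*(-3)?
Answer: -532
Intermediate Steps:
a = -4 (a = 1*(-4) = -4)
T(Q) = -21 (T(Q) = (5 + 2)*(-3) = 7*(-3) = -21)
(T(-5) + 154)*a = (-21 + 154)*(-4) = 133*(-4) = -532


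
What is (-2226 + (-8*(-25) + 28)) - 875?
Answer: -2873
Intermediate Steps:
(-2226 + (-8*(-25) + 28)) - 875 = (-2226 + (200 + 28)) - 875 = (-2226 + 228) - 875 = -1998 - 875 = -2873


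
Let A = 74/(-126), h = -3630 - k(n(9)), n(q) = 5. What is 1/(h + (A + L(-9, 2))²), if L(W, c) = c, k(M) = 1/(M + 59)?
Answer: -254016/921575105 ≈ -0.00027563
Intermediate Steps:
k(M) = 1/(59 + M)
h = -232321/64 (h = -3630 - 1/(59 + 5) = -3630 - 1/64 = -232321/64 ≈ -3630.0)
A = -37/63 (A = 74*(-1/126) = -37/63 ≈ -0.58730)
1/(h + (A + L(-9, 2))²) = 1/(-232321/64 + (-37/63 + 2)²) = 1/(-232321/64 + (89/63)²) = 1/(-232321/64 + 7921/3969) = 1/(-921575105/254016) = -254016/921575105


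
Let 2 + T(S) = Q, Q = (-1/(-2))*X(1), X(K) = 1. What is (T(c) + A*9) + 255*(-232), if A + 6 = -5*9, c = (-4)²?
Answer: -119241/2 ≈ -59621.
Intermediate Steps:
c = 16
A = -51 (A = -6 - 5*9 = -6 - 45 = -51)
Q = ½ (Q = -1/(-2)*1 = -1*(-½)*1 = (½)*1 = ½ ≈ 0.50000)
T(S) = -3/2 (T(S) = -2 + ½ = -3/2)
(T(c) + A*9) + 255*(-232) = (-3/2 - 51*9) + 255*(-232) = (-3/2 - 459) - 59160 = -921/2 - 59160 = -119241/2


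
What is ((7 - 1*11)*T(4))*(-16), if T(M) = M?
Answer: 256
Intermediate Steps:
((7 - 1*11)*T(4))*(-16) = ((7 - 1*11)*4)*(-16) = ((7 - 11)*4)*(-16) = -4*4*(-16) = -16*(-16) = 256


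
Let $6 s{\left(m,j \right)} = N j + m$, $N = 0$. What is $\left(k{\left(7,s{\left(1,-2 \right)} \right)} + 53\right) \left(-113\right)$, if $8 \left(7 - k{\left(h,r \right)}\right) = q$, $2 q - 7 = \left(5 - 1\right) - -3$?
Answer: $- \frac{53449}{8} \approx -6681.1$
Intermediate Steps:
$q = 7$ ($q = \frac{7}{2} + \frac{\left(5 - 1\right) - -3}{2} = \frac{7}{2} + \frac{\left(5 - 1\right) + 3}{2} = \frac{7}{2} + \frac{4 + 3}{2} = \frac{7}{2} + \frac{1}{2} \cdot 7 = \frac{7}{2} + \frac{7}{2} = 7$)
$s{\left(m,j \right)} = \frac{m}{6}$ ($s{\left(m,j \right)} = \frac{0 j + m}{6} = \frac{0 + m}{6} = \frac{m}{6}$)
$k{\left(h,r \right)} = \frac{49}{8}$ ($k{\left(h,r \right)} = 7 - \frac{7}{8} = \frac{49}{8}$)
$\left(k{\left(7,s{\left(1,-2 \right)} \right)} + 53\right) \left(-113\right) = \left(\frac{49}{8} + 53\right) \left(-113\right) = \frac{473}{8} \left(-113\right) = - \frac{53449}{8}$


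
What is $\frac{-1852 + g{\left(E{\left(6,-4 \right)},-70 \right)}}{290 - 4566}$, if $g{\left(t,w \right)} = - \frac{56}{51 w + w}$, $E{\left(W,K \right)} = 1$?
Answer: $\frac{120379}{277940} \approx 0.43311$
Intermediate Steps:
$g{\left(t,w \right)} = - \frac{14}{13 w}$ ($g{\left(t,w \right)} = - \frac{56}{52 w} = - 56 \frac{1}{52 w} = - \frac{14}{13 w}$)
$\frac{-1852 + g{\left(E{\left(6,-4 \right)},-70 \right)}}{290 - 4566} = \frac{-1852 - \frac{14}{13 \left(-70\right)}}{290 - 4566} = \frac{-1852 - - \frac{1}{65}}{-4276} = \left(-1852 + \frac{1}{65}\right) \left(- \frac{1}{4276}\right) = \left(- \frac{120379}{65}\right) \left(- \frac{1}{4276}\right) = \frac{120379}{277940}$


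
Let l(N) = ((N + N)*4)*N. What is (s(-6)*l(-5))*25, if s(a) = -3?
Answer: -15000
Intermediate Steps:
l(N) = 8*N² (l(N) = ((2*N)*4)*N = (8*N)*N = 8*N²)
(s(-6)*l(-5))*25 = -24*(-5)²*25 = -24*25*25 = -3*200*25 = -600*25 = -15000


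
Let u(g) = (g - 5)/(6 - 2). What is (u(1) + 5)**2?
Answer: 16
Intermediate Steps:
u(g) = -5/4 + g/4 (u(g) = (-5 + g)/4 = (-5 + g)*(1/4) = -5/4 + g/4)
(u(1) + 5)**2 = ((-5/4 + (1/4)*1) + 5)**2 = ((-5/4 + 1/4) + 5)**2 = (-1 + 5)**2 = 4**2 = 16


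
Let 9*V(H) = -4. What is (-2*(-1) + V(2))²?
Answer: 196/81 ≈ 2.4198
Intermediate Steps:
V(H) = -4/9 (V(H) = (⅑)*(-4) = -4/9)
(-2*(-1) + V(2))² = (-2*(-1) - 4/9)² = (2 - 4/9)² = (14/9)² = 196/81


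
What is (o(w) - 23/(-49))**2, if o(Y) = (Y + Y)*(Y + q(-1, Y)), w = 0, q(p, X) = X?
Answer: 529/2401 ≈ 0.22032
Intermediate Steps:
o(Y) = 4*Y**2 (o(Y) = (Y + Y)*(Y + Y) = (2*Y)*(2*Y) = 4*Y**2)
(o(w) - 23/(-49))**2 = (4*0**2 - 23/(-49))**2 = (4*0 - 23*(-1/49))**2 = (0 + 23/49)**2 = (23/49)**2 = 529/2401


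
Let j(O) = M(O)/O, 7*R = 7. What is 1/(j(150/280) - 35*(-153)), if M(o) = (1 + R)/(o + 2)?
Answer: 1065/5704643 ≈ 0.00018669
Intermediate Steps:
R = 1 (R = (1/7)*7 = 1)
M(o) = 2/(2 + o) (M(o) = (1 + 1)/(o + 2) = 2/(2 + o))
j(O) = 2/(O*(2 + O)) (j(O) = (2/(2 + O))/O = 2/(O*(2 + O)))
1/(j(150/280) - 35*(-153)) = 1/(2/(((150/280))*(2 + 150/280)) - 35*(-153)) = 1/(2/(((150*(1/280)))*(2 + 150*(1/280))) + 5355) = 1/(2/((15/28)*(2 + 15/28)) + 5355) = 1/(2*(28/15)/(71/28) + 5355) = 1/(2*(28/15)*(28/71) + 5355) = 1/(1568/1065 + 5355) = 1/(5704643/1065) = 1065/5704643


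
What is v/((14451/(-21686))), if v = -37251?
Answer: 269275062/4817 ≈ 55901.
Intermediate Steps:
v/((14451/(-21686))) = -37251/(14451/(-21686)) = -37251/(14451*(-1/21686)) = -37251/(-14451/21686) = -37251*(-21686/14451) = 269275062/4817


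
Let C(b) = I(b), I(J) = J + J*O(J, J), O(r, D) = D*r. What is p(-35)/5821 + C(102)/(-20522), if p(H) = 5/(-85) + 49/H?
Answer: -262561406539/5076988885 ≈ -51.716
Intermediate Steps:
p(H) = -1/17 + 49/H (p(H) = 5*(-1/85) + 49/H = -1/17 + 49/H)
I(J) = J + J³ (I(J) = J + J*(J*J) = J + J*J² = J + J³)
C(b) = b + b³
p(-35)/5821 + C(102)/(-20522) = ((1/17)*(833 - 1*(-35))/(-35))/5821 + (102 + 102³)/(-20522) = ((1/17)*(-1/35)*(833 + 35))*(1/5821) + (102 + 1061208)*(-1/20522) = ((1/17)*(-1/35)*868)*(1/5821) + 1061310*(-1/20522) = -124/85*1/5821 - 530655/10261 = -124/494785 - 530655/10261 = -262561406539/5076988885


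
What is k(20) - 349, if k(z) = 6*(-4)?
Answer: -373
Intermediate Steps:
k(z) = -24
k(20) - 349 = -24 - 349 = -373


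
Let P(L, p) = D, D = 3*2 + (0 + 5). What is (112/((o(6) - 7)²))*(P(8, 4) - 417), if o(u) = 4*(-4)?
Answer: -45472/529 ≈ -85.958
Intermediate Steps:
o(u) = -16
D = 11 (D = 6 + 5 = 11)
P(L, p) = 11
(112/((o(6) - 7)²))*(P(8, 4) - 417) = (112/((-16 - 7)²))*(11 - 417) = (112/((-23)²))*(-406) = (112/529)*(-406) = -45472/529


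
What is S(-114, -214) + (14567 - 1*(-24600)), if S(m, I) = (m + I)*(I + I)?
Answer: 179551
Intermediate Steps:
S(m, I) = 2*I*(I + m) (S(m, I) = (I + m)*(2*I) = 2*I*(I + m))
S(-114, -214) + (14567 - 1*(-24600)) = 2*(-214)*(-214 - 114) + (14567 - 1*(-24600)) = 2*(-214)*(-328) + (14567 + 24600) = 140384 + 39167 = 179551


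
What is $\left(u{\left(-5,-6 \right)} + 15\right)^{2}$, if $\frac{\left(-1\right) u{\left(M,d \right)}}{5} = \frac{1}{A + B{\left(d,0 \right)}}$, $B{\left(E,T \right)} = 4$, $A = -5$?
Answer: $400$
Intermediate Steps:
$u{\left(M,d \right)} = 5$ ($u{\left(M,d \right)} = - \frac{5}{-5 + 4} = - \frac{5}{-1} = \left(-5\right) \left(-1\right) = 5$)
$\left(u{\left(-5,-6 \right)} + 15\right)^{2} = \left(5 + 15\right)^{2} = 20^{2} = 400$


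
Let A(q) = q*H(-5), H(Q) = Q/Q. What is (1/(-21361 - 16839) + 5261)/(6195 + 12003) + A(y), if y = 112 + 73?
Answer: 128806236199/695163600 ≈ 185.29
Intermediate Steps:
H(Q) = 1
y = 185
A(q) = q (A(q) = q*1 = q)
(1/(-21361 - 16839) + 5261)/(6195 + 12003) + A(y) = (1/(-21361 - 16839) + 5261)/(6195 + 12003) + 185 = (1/(-38200) + 5261)/18198 + 185 = (-1/38200 + 5261)*(1/18198) + 185 = (200970199/38200)*(1/18198) + 185 = 200970199/695163600 + 185 = 128806236199/695163600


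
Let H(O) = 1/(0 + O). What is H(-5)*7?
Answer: -7/5 ≈ -1.4000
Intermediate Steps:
H(O) = 1/O
H(-5)*7 = 7/(-5) = -⅕*7 = -7/5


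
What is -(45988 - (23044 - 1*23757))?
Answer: -46701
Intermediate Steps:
-(45988 - (23044 - 1*23757)) = -(45988 - (23044 - 23757)) = -(45988 - 1*(-713)) = -(45988 + 713) = -1*46701 = -46701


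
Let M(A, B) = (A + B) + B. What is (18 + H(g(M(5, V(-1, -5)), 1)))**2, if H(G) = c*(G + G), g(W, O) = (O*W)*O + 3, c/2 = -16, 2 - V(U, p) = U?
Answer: 770884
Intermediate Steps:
V(U, p) = 2 - U
c = -32 (c = 2*(-16) = -32)
M(A, B) = A + 2*B
g(W, O) = 3 + W*O**2 (g(W, O) = W*O**2 + 3 = 3 + W*O**2)
H(G) = -64*G (H(G) = -32*(G + G) = -64*G)
(18 + H(g(M(5, V(-1, -5)), 1)))**2 = (18 - 64*(3 + (5 + 2*(2 - 1*(-1)))*1**2))**2 = (18 - 64*(3 + (5 + 2*(2 + 1))*1))**2 = (18 - 64*(3 + (5 + 2*3)*1))**2 = (18 - 64*(3 + (5 + 6)*1))**2 = (18 - 64*(3 + 11*1))**2 = (18 - 64*(3 + 11))**2 = (18 - 64*14)**2 = (18 - 896)**2 = (-878)**2 = 770884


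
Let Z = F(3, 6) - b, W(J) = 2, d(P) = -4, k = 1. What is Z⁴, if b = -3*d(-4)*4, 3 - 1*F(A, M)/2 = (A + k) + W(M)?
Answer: 8503056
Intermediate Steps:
F(A, M) = -2*A (F(A, M) = 6 - 2*((A + 1) + 2) = 6 - 2*((1 + A) + 2) = 6 - 2*(3 + A) = 6 + (-6 - 2*A) = -2*A)
b = 48 (b = -3*(-4)*4 = 12*4 = 48)
Z = -54 (Z = -2*3 - 1*48 = -6 - 48 = -54)
Z⁴ = (-54)⁴ = 8503056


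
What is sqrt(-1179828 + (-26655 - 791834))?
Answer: I*sqrt(1998317) ≈ 1413.6*I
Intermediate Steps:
sqrt(-1179828 + (-26655 - 791834)) = sqrt(-1179828 - 818489) = sqrt(-1998317) = I*sqrt(1998317)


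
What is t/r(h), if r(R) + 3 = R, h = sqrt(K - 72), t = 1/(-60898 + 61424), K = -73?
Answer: -3/81004 - I*sqrt(145)/81004 ≈ -3.7035e-5 - 0.00014865*I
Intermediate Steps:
t = 1/526 ≈ 0.0019011
h = I*sqrt(145) (h = sqrt(-73 - 72) = sqrt(-145) = I*sqrt(145) ≈ 12.042*I)
r(R) = -3 + R
t/r(h) = 1/(526*(-3 + I*sqrt(145)))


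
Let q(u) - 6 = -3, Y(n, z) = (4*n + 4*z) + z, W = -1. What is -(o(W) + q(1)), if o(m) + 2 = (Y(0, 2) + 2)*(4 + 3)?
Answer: -85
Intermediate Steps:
Y(n, z) = 4*n + 5*z
q(u) = 3 (q(u) = 6 - 3 = 3)
o(m) = 82 (o(m) = -2 + ((4*0 + 5*2) + 2)*(4 + 3) = -2 + ((0 + 10) + 2)*7 = -2 + (10 + 2)*7 = -2 + 12*7 = -2 + 84 = 82)
-(o(W) + q(1)) = -(82 + 3) = -1*85 = -85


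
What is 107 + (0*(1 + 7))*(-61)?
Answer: 107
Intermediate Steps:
107 + (0*(1 + 7))*(-61) = 107 + (0*8)*(-61) = 107 + 0*(-61) = 107 + 0 = 107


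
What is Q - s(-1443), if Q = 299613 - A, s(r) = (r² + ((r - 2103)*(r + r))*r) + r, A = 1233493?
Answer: 14764295222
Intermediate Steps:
s(r) = r + r² + 2*r²*(-2103 + r) (s(r) = (r² + ((-2103 + r)*(2*r))*r) + r = (r² + (2*r*(-2103 + r))*r) + r = (r² + 2*r²*(-2103 + r)) + r = r + r² + 2*r²*(-2103 + r))
Q = -933880 (Q = 299613 - 1*1233493 = 299613 - 1233493 = -933880)
Q - s(-1443) = -933880 - (-1443)*(1 - 4205*(-1443) + 2*(-1443)²) = -933880 - (-1443)*(1 + 6067815 + 2*2082249) = -933880 - (-1443)*(1 + 6067815 + 4164498) = -933880 - (-1443)*10232314 = -933880 - 1*(-14765229102) = -933880 + 14765229102 = 14764295222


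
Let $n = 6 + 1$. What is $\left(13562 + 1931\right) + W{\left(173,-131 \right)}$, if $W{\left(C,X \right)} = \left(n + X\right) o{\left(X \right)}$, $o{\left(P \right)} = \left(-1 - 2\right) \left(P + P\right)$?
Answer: $-81971$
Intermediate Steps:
$o{\left(P \right)} = - 6 P$ ($o{\left(P \right)} = - 3 \cdot 2 P = - 6 P$)
$n = 7$
$W{\left(C,X \right)} = - 6 X \left(7 + X\right)$ ($W{\left(C,X \right)} = \left(7 + X\right) \left(- 6 X\right) = - 6 X \left(7 + X\right)$)
$\left(13562 + 1931\right) + W{\left(173,-131 \right)} = \left(13562 + 1931\right) - - 786 \left(7 - 131\right) = 15493 - \left(-786\right) \left(-124\right) = 15493 - 97464 = -81971$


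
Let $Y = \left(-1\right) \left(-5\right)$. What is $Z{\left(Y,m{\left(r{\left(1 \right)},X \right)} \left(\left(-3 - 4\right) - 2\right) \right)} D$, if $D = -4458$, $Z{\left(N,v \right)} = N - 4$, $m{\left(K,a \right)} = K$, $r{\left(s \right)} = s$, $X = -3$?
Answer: $-4458$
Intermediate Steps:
$Y = 5$
$Z{\left(N,v \right)} = -4 + N$
$Z{\left(Y,m{\left(r{\left(1 \right)},X \right)} \left(\left(-3 - 4\right) - 2\right) \right)} D = \left(-4 + 5\right) \left(-4458\right) = 1 \left(-4458\right) = -4458$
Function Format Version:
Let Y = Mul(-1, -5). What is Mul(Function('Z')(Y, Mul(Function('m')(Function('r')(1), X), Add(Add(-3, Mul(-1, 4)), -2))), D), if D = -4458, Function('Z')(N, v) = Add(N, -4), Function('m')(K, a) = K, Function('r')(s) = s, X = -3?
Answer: -4458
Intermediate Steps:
Y = 5
Function('Z')(N, v) = Add(-4, N)
Mul(Function('Z')(Y, Mul(Function('m')(Function('r')(1), X), Add(Add(-3, Mul(-1, 4)), -2))), D) = Mul(Add(-4, 5), -4458) = Mul(1, -4458) = -4458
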